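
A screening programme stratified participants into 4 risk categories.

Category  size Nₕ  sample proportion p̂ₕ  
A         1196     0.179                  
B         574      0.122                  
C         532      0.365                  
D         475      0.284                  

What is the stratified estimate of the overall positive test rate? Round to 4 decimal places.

N = 1196 + 574 + 532 + 475 = 2777.
Overall proportion = Σ (Nₕ/N)·p̂ₕ.
Σ Nₕp̂ₕ = 214.084 + 70.028 + 194.18 + 134.9 = 613.192.
613.192 / 2777 = 0.220811... → 0.2208.

0.2208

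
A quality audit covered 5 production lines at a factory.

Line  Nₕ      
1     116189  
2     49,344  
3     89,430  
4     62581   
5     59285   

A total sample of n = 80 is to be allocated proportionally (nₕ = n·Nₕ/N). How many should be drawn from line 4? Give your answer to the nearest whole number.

Share of line 4 = 62581/376829 = 0.16607.
Allocate 80 × 0.16607 = 13.286... → 13.

13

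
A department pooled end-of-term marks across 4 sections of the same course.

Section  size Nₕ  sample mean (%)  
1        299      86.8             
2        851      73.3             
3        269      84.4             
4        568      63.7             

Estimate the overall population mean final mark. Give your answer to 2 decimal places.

N = 299 + 851 + 269 + 568 = 1987.
Weight each subgroup mean by Nₕ/N and sum.
Σ Nₕx̄ₕ = 299·86.8 + 851·73.3 + 269·84.4 + 568·63.7 = 25953.2 + 62378.3 + 22703.6 + 36181.6 = 147216.7.
Divide by N: 147216.7 / 1987 = 74.0899... → 74.09.

74.09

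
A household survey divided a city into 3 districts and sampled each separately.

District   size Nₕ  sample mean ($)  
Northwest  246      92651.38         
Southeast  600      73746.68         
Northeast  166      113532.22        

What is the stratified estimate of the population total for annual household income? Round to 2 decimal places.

85886596.00

Population total = Σ Nₕ·x̄ₕ (each stratum's size times its mean).
246·92651.38 + 600·73746.68 + 166·113532.22 = 22792239.48 + 44248008 + 18846348.52 = 85886596.00.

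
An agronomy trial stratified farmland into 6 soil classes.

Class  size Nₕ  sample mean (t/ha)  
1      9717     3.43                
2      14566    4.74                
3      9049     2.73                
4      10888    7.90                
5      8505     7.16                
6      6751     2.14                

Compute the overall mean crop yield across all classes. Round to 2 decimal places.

4.85

N = 59476; weights Wₕ = Nₕ/N = (0.1634, 0.2449, 0.1521, 0.1831, 0.1430, 0.1135).
x̄_st = Σ Wₕ·x̄ₕ = 0.1634·3.43 + 0.2449·4.74 + 0.1521·2.73 + 0.1831·7.90 + 0.1430·7.16 + 0.1135·2.14 ≈ 4.8496...
→ 4.85.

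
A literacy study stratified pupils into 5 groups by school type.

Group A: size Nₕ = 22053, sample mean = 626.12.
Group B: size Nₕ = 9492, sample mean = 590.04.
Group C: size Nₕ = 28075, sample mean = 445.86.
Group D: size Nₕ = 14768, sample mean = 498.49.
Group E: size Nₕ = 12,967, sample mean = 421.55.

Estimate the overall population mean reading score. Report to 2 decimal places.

512.32

x̄_st = (Σ Nₕx̄ₕ) / (Σ Nₕ) = (22053·626.12 + 9492·590.04 + 28075·445.86 + 14768·498.49 + 12967·421.55) / 87355
= 44753942.71 / 87355 = 512.3226... → 512.32.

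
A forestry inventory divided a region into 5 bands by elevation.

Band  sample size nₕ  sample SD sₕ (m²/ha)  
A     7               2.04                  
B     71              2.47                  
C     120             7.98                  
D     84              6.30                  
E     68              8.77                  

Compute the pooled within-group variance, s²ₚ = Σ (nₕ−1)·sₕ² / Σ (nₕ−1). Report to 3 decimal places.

A: (7−1)·2.04² = 6·4.1616 = 24.9696
B: (71−1)·2.47² = 70·6.1009 = 427.063
C: (120−1)·7.98² = 119·63.6804 = 7577.9676
D: (84−1)·6.30² = 83·39.69 = 3294.27
E: (68−1)·8.77² = 67·76.9129 = 5153.1643
Numerator = 16477.4345; denominator = Σ(nₕ−1) = 345.
s²ₚ = 16477.4345/345 = 47.76068... → 47.761.

47.761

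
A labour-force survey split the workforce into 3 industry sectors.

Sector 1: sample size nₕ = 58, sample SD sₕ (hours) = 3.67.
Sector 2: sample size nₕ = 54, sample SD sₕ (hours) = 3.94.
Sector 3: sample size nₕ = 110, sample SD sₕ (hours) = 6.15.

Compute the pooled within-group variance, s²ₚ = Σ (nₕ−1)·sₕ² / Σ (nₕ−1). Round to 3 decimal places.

26.087

Degrees of freedom: 57 + 53 + 109 = 219.
Σ(nₕ−1)sₕ² = 57·13.4689 + 53·15.5236 + 109·37.8225 = 5713.1306.
s²ₚ = 5713.1306 / 219 = 26.08735... → 26.087.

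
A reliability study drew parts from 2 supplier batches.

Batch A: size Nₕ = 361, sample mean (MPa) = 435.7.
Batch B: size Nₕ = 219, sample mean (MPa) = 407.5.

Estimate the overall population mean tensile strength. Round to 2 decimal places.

N = 580; weights Wₕ = Nₕ/N = (0.6224, 0.3776).
x̄_st = Σ Wₕ·x̄ₕ = 0.6224·435.7 + 0.3776·407.5 ≈ 425.0521...
→ 425.05.

425.05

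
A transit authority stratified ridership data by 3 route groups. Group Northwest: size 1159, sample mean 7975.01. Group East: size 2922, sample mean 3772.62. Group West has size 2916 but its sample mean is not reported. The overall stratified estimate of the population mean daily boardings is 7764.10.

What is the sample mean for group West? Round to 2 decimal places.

11679.96

Σ Nₕx̄ₕ = N·μ, so 2916·x̄_West = 6997·7764.10 − (1159·7975.01 + 2922·3772.62).
= 54325407.7 − 20266632.23 = 34058775.47.
x̄_West = 34058775.47 / 2916 = 11679.9642... → 11679.96.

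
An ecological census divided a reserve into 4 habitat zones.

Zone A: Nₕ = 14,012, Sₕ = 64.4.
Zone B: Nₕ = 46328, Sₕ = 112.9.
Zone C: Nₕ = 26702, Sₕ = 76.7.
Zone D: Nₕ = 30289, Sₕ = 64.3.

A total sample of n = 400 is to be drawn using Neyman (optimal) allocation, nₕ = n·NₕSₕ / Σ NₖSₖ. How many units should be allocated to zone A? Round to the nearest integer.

Σ NₕSₕ = 14012·64.4 + 46328·112.9 + 26702·76.7 + 30289·64.3 = 10128430.1.
Share for A: 902372.8/10128430.1 = 0.08909.
n_A = 400 × 0.08909 = 35.637... → 36.

36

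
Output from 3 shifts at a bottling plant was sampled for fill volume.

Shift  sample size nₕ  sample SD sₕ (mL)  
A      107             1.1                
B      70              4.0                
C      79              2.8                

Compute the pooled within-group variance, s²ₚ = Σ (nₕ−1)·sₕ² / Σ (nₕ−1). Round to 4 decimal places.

7.2877

Degrees of freedom: 106 + 69 + 78 = 253.
Σ(nₕ−1)sₕ² = 106·1.21 + 69·16 + 78·7.84 = 1843.78.
s²ₚ = 1843.78 / 253 = 7.287668... → 7.2877.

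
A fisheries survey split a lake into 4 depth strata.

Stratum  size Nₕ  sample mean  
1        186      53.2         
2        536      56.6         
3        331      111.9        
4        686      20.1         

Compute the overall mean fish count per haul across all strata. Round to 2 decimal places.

52.36

N = 1739; weights Wₕ = Nₕ/N = (0.1070, 0.3082, 0.1903, 0.3945).
x̄_st = Σ Wₕ·x̄ₕ = 0.1070·53.2 + 0.3082·56.6 + 0.1903·111.9 + 0.3945·20.1 ≈ 52.3636...
→ 52.36.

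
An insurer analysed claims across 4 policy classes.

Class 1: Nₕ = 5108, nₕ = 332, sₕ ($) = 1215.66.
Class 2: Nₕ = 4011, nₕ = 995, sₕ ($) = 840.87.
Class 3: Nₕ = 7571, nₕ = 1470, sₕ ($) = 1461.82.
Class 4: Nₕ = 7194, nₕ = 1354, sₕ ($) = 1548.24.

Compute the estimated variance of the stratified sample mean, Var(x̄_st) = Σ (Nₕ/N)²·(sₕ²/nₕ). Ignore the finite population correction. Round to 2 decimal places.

530.32

N = 23884. Term for each stratum: Wₕ²sₕ²/nₕ.
Var(x̄_st) = 203.59815 + 20.04130 + 146.07061 + 160.61446 = 530.32451 → 530.32.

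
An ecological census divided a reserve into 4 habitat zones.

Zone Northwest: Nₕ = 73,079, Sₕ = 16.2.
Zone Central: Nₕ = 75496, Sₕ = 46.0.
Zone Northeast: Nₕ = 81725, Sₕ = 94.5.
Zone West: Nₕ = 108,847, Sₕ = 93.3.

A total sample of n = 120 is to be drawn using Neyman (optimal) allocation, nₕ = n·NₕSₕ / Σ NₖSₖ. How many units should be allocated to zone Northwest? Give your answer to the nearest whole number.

Northwest: NₕSₕ = 73079·16.2 = 1183879.8
Central: NₕSₕ = 75496·46.0 = 3472816
Northeast: NₕSₕ = 81725·94.5 = 7723012.5
West: NₕSₕ = 108847·93.3 = 10155425.1
Σ NₕSₕ = 22535133.4.
n_Northwest = 120·1183879.8/22535133.4 = 6.304... → 6.

6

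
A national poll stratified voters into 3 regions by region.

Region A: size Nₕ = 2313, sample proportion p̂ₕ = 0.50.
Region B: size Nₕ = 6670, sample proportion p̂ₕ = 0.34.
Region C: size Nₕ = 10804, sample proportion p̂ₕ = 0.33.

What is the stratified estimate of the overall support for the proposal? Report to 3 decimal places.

Wₕ = Nₕ/N with N = 19787: 0.1169, 0.3371, 0.5460.
p̂_st = 0.1169·0.50 + 0.3371·0.34 + 0.5460·0.33 ≈ 0.35324... → 0.353.

0.353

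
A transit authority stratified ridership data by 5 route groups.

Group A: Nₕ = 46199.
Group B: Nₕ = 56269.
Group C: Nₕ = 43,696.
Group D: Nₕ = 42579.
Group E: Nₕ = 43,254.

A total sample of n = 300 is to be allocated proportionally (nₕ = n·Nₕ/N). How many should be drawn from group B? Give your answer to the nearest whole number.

73

N = 46199 + 56269 + 43696 + 42579 + 43254 = 231997.
n_B = 300·56269/231997 = 72.763... → 73.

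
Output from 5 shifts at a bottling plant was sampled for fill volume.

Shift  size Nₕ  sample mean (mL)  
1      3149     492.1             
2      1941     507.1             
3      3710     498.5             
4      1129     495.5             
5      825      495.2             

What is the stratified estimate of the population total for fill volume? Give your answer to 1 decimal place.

5351298.5

Population total = Σ Nₕ·x̄ₕ (each stratum's size times its mean).
3149·492.1 + 1941·507.1 + 3710·498.5 + 1129·495.5 + 825·495.2 = 1549622.9 + 984281.1 + 1849435 + 559419.5 + 408540 = 5351298.5.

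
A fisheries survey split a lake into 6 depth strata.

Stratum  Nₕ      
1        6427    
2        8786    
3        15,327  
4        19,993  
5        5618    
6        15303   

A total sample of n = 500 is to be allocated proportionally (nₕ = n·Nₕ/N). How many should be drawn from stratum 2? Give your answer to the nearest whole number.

Share of stratum 2 = 8786/71454 = 0.12296.
Allocate 500 × 0.12296 = 61.480... → 61.

61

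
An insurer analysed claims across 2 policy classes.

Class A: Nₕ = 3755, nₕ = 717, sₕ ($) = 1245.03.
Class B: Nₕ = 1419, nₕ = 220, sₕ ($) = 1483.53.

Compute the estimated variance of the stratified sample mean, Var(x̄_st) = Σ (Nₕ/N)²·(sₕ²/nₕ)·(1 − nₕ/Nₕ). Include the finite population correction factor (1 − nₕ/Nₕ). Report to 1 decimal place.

N = 5174. Term for each stratum: Wₕ²sₕ²/nₕ·(1−nₕ/Nₕ).
Var(x̄_st) = 921.2666 + 635.7974 = 1557.0640 → 1557.1.

1557.1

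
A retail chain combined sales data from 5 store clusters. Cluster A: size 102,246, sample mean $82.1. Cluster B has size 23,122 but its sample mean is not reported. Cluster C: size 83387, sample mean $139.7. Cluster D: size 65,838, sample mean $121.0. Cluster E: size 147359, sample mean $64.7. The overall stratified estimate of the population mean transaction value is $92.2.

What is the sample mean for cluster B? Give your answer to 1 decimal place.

58.8

N = 102246 + 23122 + 83387 + 65838 + 147359 = 421952.
Overall total = μ·N = 92.2·421952 = 38903974.4.
Subtract the known strata: 102246·82.1 + 83387·139.7 + 65838·121.0 + 147359·64.7 = 37544085.8.
Remaining total for cluster B: 38903974.4 − 37544085.8 = 1359888.6.
Divide by its size: 1359888.6 / 23122 = 58.814... → 58.8.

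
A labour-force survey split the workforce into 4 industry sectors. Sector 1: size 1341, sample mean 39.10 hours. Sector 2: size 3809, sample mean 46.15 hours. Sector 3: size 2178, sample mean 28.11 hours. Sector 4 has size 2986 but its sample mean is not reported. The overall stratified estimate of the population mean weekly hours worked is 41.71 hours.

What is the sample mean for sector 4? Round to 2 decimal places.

Σ Nₕx̄ₕ = N·μ, so 2986·x̄_4 = 10314·41.71 − (1341·39.10 + 3809·46.15 + 2178·28.11).
= 430196.94 − 289442.03 = 140754.91.
x̄_4 = 140754.91 / 2986 = 47.1383... → 47.14.

47.14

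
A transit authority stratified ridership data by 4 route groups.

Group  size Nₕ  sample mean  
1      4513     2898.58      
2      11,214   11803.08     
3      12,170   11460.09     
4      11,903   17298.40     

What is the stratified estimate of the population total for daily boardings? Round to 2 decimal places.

Population total = Σ Nₕ·x̄ₕ (each stratum's size times its mean).
4513·2898.58 + 11214·11803.08 + 12170·11460.09 + 11903·17298.40 = 13081291.54 + 132359739.12 + 139469295.3 + 205902855.2 = 490813181.16.

490813181.16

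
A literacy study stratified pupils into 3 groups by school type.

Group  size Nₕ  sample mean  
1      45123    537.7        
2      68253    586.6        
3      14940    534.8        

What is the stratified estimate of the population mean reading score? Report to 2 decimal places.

563.37

x̄_st = (Σ Nₕx̄ₕ) / (Σ Nₕ) = (45123·537.7 + 68253·586.6 + 14940·534.8) / 128316
= 72289758.9 / 128316 = 563.3729... → 563.37.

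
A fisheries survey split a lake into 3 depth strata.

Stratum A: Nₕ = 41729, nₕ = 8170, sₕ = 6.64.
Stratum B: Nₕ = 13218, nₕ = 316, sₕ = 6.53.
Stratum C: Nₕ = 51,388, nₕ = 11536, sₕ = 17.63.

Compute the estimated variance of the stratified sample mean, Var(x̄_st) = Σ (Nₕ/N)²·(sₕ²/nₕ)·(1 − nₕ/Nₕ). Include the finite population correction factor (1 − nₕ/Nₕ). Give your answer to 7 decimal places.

N = 106335. Term for each stratum: Wₕ²sₕ²/nₕ·(1−nₕ/Nₕ).
Var(x̄_st) = 0.0006683572 + 0.0020352117 + 0.0048798755 = 0.0075834444 → 0.0075834.

0.0075834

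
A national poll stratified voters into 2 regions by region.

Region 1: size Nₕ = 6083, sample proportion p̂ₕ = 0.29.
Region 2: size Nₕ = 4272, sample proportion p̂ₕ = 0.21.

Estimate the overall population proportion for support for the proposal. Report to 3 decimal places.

Wₕ = Nₕ/N with N = 10355: 0.5874, 0.4126.
p̂_st = 0.5874·0.29 + 0.4126·0.21 ≈ 0.25700... → 0.257.

0.257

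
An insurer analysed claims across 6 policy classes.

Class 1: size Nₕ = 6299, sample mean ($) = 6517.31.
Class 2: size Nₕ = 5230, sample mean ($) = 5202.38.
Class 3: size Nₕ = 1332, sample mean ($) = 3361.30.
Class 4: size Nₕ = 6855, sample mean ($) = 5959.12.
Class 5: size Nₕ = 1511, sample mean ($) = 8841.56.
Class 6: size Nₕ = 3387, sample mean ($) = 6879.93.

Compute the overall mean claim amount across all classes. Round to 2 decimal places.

6104.25

N = 6299 + 5230 + 1332 + 6855 + 1511 + 3387 = 24614.
The stratified mean weights each stratum mean by its population share Nₕ/N.
Σ Nₕx̄ₕ = 6299·6517.31 + 5230·5202.38 + 1332·3361.30 + 6855·5959.12 + 1511·8841.56 + 3387·6879.93 = 41052535.69 + 27208447.4 + 4477251.6 + 40849767.6 + 13359597.16 + 23302322.91 = 150249922.36.
Divide by N: 150249922.36 / 24614 = 6104.2465... → 6104.25.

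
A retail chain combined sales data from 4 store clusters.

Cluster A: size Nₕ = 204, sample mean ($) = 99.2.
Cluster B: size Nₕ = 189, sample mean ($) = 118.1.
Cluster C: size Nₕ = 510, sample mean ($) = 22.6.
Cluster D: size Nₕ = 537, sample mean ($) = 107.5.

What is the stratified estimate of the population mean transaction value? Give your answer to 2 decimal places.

77.65

x̄_st = (Σ Nₕx̄ₕ) / (Σ Nₕ) = (204·99.2 + 189·118.1 + 510·22.6 + 537·107.5) / 1440
= 111811.2 / 1440 = 77.6467... → 77.65.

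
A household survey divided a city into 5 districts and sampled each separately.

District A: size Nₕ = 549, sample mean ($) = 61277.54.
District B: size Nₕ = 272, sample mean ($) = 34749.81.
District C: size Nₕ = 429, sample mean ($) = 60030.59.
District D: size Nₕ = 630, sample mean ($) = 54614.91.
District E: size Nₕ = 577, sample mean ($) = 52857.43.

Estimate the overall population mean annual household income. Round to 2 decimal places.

x̄_st = (Σ Nₕx̄ₕ) / (Σ Nₕ) = (549·61277.54 + 272·34749.81 + 429·60030.59 + 630·54614.91 + 577·52857.43) / 2457
= 133752571.3 / 2457 = 54437.3510... → 54437.35.

54437.35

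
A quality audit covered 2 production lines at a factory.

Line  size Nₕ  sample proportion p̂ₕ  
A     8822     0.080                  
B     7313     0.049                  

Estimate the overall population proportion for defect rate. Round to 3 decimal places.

Wₕ = Nₕ/N with N = 16135: 0.5468, 0.4532.
p̂_st = 0.5468·0.080 + 0.4532·0.049 ≈ 0.06595... → 0.066.

0.066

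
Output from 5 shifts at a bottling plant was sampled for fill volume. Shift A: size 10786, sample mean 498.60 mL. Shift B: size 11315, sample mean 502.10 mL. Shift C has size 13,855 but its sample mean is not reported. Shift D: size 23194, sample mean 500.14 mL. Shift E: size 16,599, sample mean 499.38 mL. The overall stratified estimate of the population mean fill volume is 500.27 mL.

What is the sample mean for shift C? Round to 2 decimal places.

N = 10786 + 11315 + 13855 + 23194 + 16599 = 75749.
Overall total = μ·N = 500.27·75749 = 37894952.23.
Subtract the known strata: 10786·498.60 + 11315·502.10 + 23194·500.14 + 16599·499.38 = 30948616.88.
Remaining total for shift C: 37894952.23 − 30948616.88 = 6946335.35.
Divide by its size: 6946335.35 / 13855 = 501.3595... → 501.36.

501.36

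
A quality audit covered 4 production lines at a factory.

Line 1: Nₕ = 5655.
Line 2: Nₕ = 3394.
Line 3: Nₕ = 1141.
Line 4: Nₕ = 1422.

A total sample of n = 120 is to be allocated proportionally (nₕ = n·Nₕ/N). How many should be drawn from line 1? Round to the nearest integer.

58

Share of line 1 = 5655/11612 = 0.48700.
Allocate 120 × 0.48700 = 58.440... → 58.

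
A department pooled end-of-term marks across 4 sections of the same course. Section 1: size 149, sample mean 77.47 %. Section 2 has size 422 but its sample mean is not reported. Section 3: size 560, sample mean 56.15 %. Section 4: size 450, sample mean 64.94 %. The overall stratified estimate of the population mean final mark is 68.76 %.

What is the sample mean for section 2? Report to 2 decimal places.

86.49

Σ Nₕx̄ₕ = N·μ, so 422·x̄_2 = 1581·68.76 − (149·77.47 + 560·56.15 + 450·64.94).
= 108709.56 − 72210.03 = 36499.53.
x̄_2 = 36499.53 / 422 = 86.4918... → 86.49.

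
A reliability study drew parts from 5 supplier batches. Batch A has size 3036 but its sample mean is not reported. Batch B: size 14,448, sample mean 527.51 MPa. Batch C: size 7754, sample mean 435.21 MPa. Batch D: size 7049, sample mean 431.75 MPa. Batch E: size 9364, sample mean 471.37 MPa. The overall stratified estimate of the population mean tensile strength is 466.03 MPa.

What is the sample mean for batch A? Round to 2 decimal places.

315.29

N = 3036 + 14448 + 7754 + 7049 + 9364 = 41651.
Overall total = μ·N = 466.03·41651 = 19410615.53.
Subtract the known strata: 14448·527.51 + 7754·435.21 + 7049·431.75 + 9364·471.37 = 18453397.25.
Remaining total for batch A: 19410615.53 − 18453397.25 = 957218.28.
Divide by its size: 957218.28 / 3036 = 315.2893... → 315.29.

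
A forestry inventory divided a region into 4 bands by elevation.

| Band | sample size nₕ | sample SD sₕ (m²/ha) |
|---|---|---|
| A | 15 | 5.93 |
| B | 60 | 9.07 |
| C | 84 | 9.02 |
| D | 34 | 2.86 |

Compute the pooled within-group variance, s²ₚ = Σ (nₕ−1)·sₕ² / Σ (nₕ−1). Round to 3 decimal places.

Degrees of freedom: 14 + 59 + 83 + 33 = 189.
Σ(nₕ−1)sₕ² = 14·35.1649 + 59·82.2649 + 83·81.3604 + 33·8.1796 = 12368.7777.
s²ₚ = 12368.7777 / 189 = 65.44327... → 65.443.

65.443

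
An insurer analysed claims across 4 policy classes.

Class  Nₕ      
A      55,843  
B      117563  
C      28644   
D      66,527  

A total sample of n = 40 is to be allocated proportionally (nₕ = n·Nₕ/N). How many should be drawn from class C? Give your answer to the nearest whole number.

Share of class C = 28644/268577 = 0.10665.
Allocate 40 × 0.10665 = 4.266... → 4.

4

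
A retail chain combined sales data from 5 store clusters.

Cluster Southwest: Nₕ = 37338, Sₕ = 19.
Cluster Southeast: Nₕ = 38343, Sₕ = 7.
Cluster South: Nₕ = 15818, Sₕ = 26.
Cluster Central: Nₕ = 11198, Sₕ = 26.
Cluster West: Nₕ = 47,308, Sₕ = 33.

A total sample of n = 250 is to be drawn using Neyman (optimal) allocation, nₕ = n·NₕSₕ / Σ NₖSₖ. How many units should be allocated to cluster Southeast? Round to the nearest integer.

21

Southwest: NₕSₕ = 37338·19 = 709422
Southeast: NₕSₕ = 38343·7 = 268401
South: NₕSₕ = 15818·26 = 411268
Central: NₕSₕ = 11198·26 = 291148
West: NₕSₕ = 47308·33 = 1561164
Σ NₕSₕ = 3241403.
n_Southeast = 250·268401/3241403 = 20.701... → 21.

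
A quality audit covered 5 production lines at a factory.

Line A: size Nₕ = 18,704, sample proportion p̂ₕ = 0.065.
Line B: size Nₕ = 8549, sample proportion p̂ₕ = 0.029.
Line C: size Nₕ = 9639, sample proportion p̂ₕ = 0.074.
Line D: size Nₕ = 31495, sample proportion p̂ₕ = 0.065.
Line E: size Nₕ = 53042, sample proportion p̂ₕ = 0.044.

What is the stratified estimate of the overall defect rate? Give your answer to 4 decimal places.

0.0540

N = 18704 + 8549 + 9639 + 31495 + 53042 = 121429.
Overall proportion = Σ (Nₕ/N)·p̂ₕ.
Σ Nₕp̂ₕ = 1215.76 + 247.921 + 713.286 + 2047.175 + 2333.848 = 6557.99.
6557.99 / 121429 = 0.054007... → 0.0540.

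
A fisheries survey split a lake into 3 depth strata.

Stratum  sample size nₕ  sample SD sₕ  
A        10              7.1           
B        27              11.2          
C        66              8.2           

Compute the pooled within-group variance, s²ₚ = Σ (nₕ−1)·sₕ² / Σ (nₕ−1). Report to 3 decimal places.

A: (10−1)·7.1² = 9·50.41 = 453.69
B: (27−1)·11.2² = 26·125.44 = 3261.44
C: (66−1)·8.2² = 65·67.24 = 4370.6
Numerator = 8085.73; denominator = Σ(nₕ−1) = 100.
s²ₚ = 8085.73/100 = 80.8573 → 80.857.

80.857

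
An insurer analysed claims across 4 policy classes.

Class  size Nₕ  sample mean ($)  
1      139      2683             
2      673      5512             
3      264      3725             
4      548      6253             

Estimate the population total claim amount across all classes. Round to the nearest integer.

8492557

1: 139·2683 = 372937
2: 673·5512 = 3709576
3: 264·3725 = 983400
4: 548·6253 = 3426644
τ̂ = Σ Nₕx̄ₕ = 8492557.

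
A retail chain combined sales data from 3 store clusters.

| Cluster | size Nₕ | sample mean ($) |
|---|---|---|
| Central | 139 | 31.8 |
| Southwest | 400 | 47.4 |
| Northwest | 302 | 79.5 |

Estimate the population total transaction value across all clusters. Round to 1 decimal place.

47389.2

Central: 139·31.8 = 4420.2
Southwest: 400·47.4 = 18960
Northwest: 302·79.5 = 24009
τ̂ = Σ Nₕx̄ₕ = 47389.2.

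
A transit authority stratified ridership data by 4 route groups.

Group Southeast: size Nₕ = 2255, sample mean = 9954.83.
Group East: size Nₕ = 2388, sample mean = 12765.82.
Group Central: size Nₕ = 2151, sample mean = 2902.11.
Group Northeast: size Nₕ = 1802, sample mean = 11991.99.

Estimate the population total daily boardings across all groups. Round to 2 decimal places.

80784924.40

Southeast: 2255·9954.83 = 22448141.65
East: 2388·12765.82 = 30484778.16
Central: 2151·2902.11 = 6242438.61
Northeast: 1802·11991.99 = 21609565.98
τ̂ = Σ Nₕx̄ₕ = 80784924.40.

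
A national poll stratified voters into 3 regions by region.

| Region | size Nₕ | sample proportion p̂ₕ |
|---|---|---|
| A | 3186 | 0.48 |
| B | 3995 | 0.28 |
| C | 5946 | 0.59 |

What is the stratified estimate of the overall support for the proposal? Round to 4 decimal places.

N = 3186 + 3995 + 5946 = 13127.
Overall proportion = Σ (Nₕ/N)·p̂ₕ.
Σ Nₕp̂ₕ = 1529.28 + 1118.6 + 3508.14 = 6156.02.
6156.02 / 13127 = 0.468959... → 0.4690.

0.4690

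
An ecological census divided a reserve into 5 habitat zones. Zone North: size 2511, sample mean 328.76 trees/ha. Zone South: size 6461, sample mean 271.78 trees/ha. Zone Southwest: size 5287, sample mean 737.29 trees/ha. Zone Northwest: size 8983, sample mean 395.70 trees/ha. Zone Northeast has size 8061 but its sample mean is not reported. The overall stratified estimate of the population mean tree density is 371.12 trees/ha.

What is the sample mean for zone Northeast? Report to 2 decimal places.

N = 2511 + 6461 + 5287 + 8983 + 8061 = 31303.
Overall total = μ·N = 371.12·31303 = 11617169.36.
Subtract the known strata: 2511·328.76 + 6461·271.78 + 5287·737.29 + 8983·395.70 = 10034112.27.
Remaining total for zone Northeast: 11617169.36 − 10034112.27 = 1583057.09.
Divide by its size: 1583057.09 / 8061 = 196.3847... → 196.38.

196.38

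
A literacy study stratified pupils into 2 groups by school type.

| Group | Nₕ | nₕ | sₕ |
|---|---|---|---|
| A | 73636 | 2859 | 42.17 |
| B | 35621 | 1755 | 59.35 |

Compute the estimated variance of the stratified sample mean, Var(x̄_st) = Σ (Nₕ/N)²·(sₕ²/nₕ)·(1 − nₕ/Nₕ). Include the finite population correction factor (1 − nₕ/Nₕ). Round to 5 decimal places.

N = 109257; Wₕ = Nₕ/N.
group A: (73636/109257)²·42.17²/2859·(1 − 2859/73636) = 0.27156691
group B: (35621/109257)²·59.35²/1755·(1 − 1755/35621) = 0.20283168
Sum = 0.47439859 → 0.47440.

0.47440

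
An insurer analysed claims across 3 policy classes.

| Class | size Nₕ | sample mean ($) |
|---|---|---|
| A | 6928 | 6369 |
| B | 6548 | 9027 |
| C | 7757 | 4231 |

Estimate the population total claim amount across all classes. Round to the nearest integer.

136053095

A: 6928·6369 = 44124432
B: 6548·9027 = 59108796
C: 7757·4231 = 32819867
τ̂ = Σ Nₕx̄ₕ = 136053095.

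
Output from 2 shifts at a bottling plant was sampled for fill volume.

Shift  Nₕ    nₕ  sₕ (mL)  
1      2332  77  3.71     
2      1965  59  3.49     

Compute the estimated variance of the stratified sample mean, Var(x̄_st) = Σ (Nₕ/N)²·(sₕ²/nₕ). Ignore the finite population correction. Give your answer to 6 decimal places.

0.095819

N = 4297. Term for each stratum: Wₕ²sₕ²/nₕ.
Var(x̄_st) = 0.052648194 + 0.043171113 = 0.095819307 → 0.095819.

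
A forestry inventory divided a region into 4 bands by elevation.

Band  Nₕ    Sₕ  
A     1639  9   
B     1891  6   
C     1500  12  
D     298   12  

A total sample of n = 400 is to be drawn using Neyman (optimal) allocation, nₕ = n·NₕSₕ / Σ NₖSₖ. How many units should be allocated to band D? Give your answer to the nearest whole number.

A: NₕSₕ = 1639·9 = 14751
B: NₕSₕ = 1891·6 = 11346
C: NₕSₕ = 1500·12 = 18000
D: NₕSₕ = 298·12 = 3576
Σ NₕSₕ = 47673.
n_D = 400·3576/47673 = 30.004... → 30.

30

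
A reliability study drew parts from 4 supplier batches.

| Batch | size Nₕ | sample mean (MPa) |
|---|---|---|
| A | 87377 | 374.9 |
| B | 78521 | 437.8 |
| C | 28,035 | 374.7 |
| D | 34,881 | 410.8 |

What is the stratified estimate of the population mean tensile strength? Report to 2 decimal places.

N = 228814; weights Wₕ = Nₕ/N = (0.3819, 0.3432, 0.1225, 0.1524).
x̄_st = Σ Wₕ·x̄ₕ = 0.3819·374.9 + 0.3432·437.8 + 0.1225·374.7 + 0.1524·410.8 ≈ 401.9333...
→ 401.93.

401.93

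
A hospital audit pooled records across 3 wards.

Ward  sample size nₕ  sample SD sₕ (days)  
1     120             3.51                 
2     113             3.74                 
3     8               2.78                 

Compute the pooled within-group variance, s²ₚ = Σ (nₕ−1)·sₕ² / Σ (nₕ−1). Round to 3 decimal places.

12.970

1: (120−1)·3.51² = 119·12.3201 = 1466.0919
2: (113−1)·3.74² = 112·13.9876 = 1566.6112
3: (8−1)·2.78² = 7·7.7284 = 54.0988
Numerator = 3086.8019; denominator = Σ(nₕ−1) = 238.
s²ₚ = 3086.8019/238 = 12.96976... → 12.970.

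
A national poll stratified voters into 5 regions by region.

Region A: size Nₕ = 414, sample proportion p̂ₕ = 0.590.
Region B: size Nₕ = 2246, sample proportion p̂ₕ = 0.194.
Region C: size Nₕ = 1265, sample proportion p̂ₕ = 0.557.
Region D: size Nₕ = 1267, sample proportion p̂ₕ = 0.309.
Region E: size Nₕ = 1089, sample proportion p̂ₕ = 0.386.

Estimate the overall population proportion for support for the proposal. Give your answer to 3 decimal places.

Wₕ = Nₕ/N with N = 6281: 0.0659, 0.3576, 0.2014, 0.2017, 0.1734.
p̂_st = 0.0659·0.590 + 0.3576·0.194 + 0.2014·0.557 + 0.2017·0.309 + 0.1734·0.386 ≈ 0.34970... → 0.350.

0.350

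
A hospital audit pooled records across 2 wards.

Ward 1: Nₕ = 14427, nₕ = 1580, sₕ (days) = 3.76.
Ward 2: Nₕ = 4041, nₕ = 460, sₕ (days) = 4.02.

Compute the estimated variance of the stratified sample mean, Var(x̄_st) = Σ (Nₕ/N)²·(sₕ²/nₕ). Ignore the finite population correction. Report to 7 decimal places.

0.0071425

N = 18468; Wₕ = Nₕ/N.
ward 1: (14427/18468)²·3.76²/1580 = 0.0054604814
ward 2: (4041/18468)²·4.02²/460 = 0.0016820242
Sum = 0.0071425056 → 0.0071425.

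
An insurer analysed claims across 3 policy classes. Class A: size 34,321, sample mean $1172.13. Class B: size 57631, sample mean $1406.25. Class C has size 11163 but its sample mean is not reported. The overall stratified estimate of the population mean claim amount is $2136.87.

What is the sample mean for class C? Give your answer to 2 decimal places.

N = 34321 + 57631 + 11163 = 103115.
Overall total = μ·N = 2136.87·103115 = 220343350.05.
Subtract the known strata: 34321·1172.13 + 57631·1406.25 = 121272267.48.
Remaining total for class C: 220343350.05 − 121272267.48 = 99071082.57.
Divide by its size: 99071082.57 / 11163 = 8874.9514... → 8874.95.

8874.95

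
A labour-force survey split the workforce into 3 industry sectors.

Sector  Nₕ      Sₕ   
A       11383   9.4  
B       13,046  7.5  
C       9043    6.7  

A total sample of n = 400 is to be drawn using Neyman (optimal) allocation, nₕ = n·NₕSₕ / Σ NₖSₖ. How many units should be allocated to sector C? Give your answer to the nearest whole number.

A: NₕSₕ = 11383·9.4 = 107000.2
B: NₕSₕ = 13046·7.5 = 97845
C: NₕSₕ = 9043·6.7 = 60588.1
Σ NₕSₕ = 265433.3.
n_C = 400·60588.1/265433.3 = 91.304... → 91.

91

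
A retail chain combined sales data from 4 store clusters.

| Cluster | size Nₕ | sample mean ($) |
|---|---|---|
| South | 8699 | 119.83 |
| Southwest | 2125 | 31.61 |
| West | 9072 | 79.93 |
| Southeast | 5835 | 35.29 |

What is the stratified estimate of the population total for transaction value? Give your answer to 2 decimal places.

2040614.53

Population total = Σ Nₕ·x̄ₕ (each stratum's size times its mean).
8699·119.83 + 2125·31.61 + 9072·79.93 + 5835·35.29 = 1042401.17 + 67171.25 + 725124.96 + 205917.15 = 2040614.53.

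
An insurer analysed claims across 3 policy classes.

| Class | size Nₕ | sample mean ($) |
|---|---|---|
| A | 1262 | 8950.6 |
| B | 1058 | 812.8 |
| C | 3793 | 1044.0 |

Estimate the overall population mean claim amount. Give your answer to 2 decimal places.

x̄_st = (Σ Nₕx̄ₕ) / (Σ Nₕ) = (1262·8950.6 + 1058·812.8 + 3793·1044.0) / 6113
= 16115491.6 / 6113 = 2636.2656... → 2636.27.

2636.27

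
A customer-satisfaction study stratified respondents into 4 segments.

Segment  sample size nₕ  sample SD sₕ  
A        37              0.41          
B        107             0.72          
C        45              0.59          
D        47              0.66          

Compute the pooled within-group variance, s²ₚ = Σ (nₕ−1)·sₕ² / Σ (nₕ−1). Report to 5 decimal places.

A: (37−1)·0.41² = 36·0.1681 = 6.0516
B: (107−1)·0.72² = 106·0.5184 = 54.9504
C: (45−1)·0.59² = 44·0.3481 = 15.3164
D: (47−1)·0.66² = 46·0.4356 = 20.0376
Numerator = 96.356; denominator = Σ(nₕ−1) = 232.
s²ₚ = 96.356/232 = 0.4153276... → 0.41533.

0.41533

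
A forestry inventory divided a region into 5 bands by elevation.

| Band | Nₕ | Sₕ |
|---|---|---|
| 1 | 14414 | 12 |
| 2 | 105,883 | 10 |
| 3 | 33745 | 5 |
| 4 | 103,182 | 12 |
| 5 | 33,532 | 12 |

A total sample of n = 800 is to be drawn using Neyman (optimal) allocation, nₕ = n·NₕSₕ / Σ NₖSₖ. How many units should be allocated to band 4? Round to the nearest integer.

1: NₕSₕ = 14414·12 = 172968
2: NₕSₕ = 105883·10 = 1058830
3: NₕSₕ = 33745·5 = 168725
4: NₕSₕ = 103182·12 = 1238184
5: NₕSₕ = 33532·12 = 402384
Σ NₕSₕ = 3041091.
n_4 = 800·1238184/3041091 = 325.721... → 326.

326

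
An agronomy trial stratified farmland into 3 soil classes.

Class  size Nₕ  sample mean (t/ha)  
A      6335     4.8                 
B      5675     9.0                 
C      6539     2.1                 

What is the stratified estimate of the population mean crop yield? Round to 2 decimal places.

5.13

x̄_st = (Σ Nₕx̄ₕ) / (Σ Nₕ) = (6335·4.8 + 5675·9.0 + 6539·2.1) / 18549
= 95214.9 / 18549 = 5.1332... → 5.13.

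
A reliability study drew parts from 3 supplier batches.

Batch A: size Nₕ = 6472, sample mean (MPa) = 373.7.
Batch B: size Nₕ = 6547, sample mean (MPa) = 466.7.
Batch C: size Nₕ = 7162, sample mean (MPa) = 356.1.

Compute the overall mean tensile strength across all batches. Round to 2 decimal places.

N = 6472 + 6547 + 7162 = 20181.
The stratified mean weights each stratum mean by its population share Nₕ/N.
Σ Nₕx̄ₕ = 6472·373.7 + 6547·466.7 + 7162·356.1 = 2418586.4 + 3055484.9 + 2550388.2 = 8024459.5.
Divide by N: 8024459.5 / 20181 = 397.6245... → 397.62.

397.62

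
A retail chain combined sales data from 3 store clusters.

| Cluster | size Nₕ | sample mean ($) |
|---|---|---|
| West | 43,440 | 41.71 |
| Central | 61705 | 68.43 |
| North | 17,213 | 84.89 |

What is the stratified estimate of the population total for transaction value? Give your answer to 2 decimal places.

7495567.12

West: 43440·41.71 = 1811882.4
Central: 61705·68.43 = 4222473.15
North: 17213·84.89 = 1461211.57
τ̂ = Σ Nₕx̄ₕ = 7495567.12.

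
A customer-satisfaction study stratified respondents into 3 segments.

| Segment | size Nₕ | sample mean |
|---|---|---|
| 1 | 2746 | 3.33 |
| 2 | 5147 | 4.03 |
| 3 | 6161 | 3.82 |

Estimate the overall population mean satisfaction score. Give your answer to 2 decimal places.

x̄_st = (Σ Nₕx̄ₕ) / (Σ Nₕ) = (2746·3.33 + 5147·4.03 + 6161·3.82) / 14054
= 53421.61 / 14054 = 3.8012... → 3.80.

3.80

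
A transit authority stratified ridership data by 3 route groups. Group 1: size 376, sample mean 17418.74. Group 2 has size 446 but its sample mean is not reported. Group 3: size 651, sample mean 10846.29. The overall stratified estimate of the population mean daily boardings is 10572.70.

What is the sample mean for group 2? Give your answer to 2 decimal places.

Σ Nₕx̄ₕ = N·μ, so 446·x̄_2 = 1473·10572.70 − (376·17418.74 + 651·10846.29).
= 15573587.1 − 13610381.03 = 1963206.07.
x̄_2 = 1963206.07 / 446 = 4401.8073... → 4401.81.

4401.81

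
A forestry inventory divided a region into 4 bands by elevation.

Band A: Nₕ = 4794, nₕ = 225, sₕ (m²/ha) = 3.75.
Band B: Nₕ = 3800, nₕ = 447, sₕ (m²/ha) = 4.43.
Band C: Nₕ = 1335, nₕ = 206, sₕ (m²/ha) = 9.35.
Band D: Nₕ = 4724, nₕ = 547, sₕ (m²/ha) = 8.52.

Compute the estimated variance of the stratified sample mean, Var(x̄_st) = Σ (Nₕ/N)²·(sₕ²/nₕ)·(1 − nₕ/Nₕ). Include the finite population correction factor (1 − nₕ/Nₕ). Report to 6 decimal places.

N = 14653; Wₕ = Nₕ/N.
band A: (4794/14653)²·3.75²/225·(1 − 225/4794) = 0.006375968
band B: (3800/14653)²·4.43²/447·(1 − 447/3800) = 0.002605337
band C: (1335/14653)²·9.35²/206·(1 − 206/1335) = 0.002979052
band D: (4724/14653)²·8.52²/547·(1 − 547/4724) = 0.012195880
Sum = 0.024156237 → 0.024156.

0.024156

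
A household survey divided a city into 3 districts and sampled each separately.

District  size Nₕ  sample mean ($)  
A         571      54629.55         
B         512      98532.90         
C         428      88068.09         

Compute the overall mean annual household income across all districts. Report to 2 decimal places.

78977.80

N = 571 + 512 + 428 = 1511.
Weight each subgroup mean by Nₕ/N and sum.
Σ Nₕx̄ₕ = 571·54629.55 + 512·98532.90 + 428·88068.09 = 31193473.05 + 50448844.8 + 37693142.52 = 119335460.37.
Divide by N: 119335460.37 / 1511 = 78977.8030... → 78977.80.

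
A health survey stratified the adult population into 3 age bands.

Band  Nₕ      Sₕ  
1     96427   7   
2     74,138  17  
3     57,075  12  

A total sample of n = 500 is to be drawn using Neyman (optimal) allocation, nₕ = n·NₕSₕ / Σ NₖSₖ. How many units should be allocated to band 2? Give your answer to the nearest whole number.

241

Σ NₕSₕ = 96427·7 + 74138·17 + 57075·12 = 2620235.
Share for 2: 1260346/2620235 = 0.48100.
n_2 = 500 × 0.48100 = 240.502... → 241.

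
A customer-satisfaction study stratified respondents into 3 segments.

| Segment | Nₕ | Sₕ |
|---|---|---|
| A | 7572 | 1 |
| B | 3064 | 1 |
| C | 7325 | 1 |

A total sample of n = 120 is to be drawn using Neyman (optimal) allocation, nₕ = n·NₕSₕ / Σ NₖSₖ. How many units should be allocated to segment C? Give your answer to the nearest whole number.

Σ NₕSₕ = 7572·1 + 3064·1 + 7325·1 = 17961.
Share for C: 7325/17961 = 0.40783.
n_C = 120 × 0.40783 = 48.939... → 49.

49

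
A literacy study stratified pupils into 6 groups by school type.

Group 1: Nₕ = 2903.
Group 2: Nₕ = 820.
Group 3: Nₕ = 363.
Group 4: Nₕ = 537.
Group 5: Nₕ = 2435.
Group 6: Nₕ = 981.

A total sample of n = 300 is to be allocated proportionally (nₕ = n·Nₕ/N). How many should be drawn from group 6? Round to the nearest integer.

37

N = 2903 + 820 + 363 + 537 + 2435 + 981 = 8039.
n_6 = 300·981/8039 = 36.609... → 37.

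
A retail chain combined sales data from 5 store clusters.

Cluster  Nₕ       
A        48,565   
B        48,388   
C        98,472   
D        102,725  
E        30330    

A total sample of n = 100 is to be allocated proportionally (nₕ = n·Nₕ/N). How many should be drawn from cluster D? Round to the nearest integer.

31

Share of cluster D = 102725/328480 = 0.31273.
Allocate 100 × 0.31273 = 31.273... → 31.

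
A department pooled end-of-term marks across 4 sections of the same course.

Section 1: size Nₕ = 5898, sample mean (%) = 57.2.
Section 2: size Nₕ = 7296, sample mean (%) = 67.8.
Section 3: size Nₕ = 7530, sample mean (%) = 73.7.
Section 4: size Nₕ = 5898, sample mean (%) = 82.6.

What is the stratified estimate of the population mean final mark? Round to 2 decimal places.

70.40

x̄_st = (Σ Nₕx̄ₕ) / (Σ Nₕ) = (5898·57.2 + 7296·67.8 + 7530·73.7 + 5898·82.6) / 26622
= 1874170.2 / 26622 = 70.3993... → 70.40.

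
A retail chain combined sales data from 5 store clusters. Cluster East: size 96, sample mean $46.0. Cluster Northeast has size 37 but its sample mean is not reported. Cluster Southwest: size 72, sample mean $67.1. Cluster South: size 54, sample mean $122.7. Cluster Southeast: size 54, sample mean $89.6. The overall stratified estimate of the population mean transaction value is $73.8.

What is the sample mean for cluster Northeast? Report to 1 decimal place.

N = 96 + 37 + 72 + 54 + 54 = 313.
Overall total = μ·N = 73.8·313 = 23099.4.
Subtract the known strata: 96·46.0 + 72·67.1 + 54·122.7 + 54·89.6 = 20711.4.
Remaining total for cluster Northeast: 23099.4 − 20711.4 = 2388.
Divide by its size: 2388 / 37 = 64.541... → 64.5.

64.5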